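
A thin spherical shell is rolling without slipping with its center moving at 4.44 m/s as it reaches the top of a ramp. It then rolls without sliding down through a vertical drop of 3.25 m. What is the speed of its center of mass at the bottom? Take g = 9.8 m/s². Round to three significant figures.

Here I = (2/3)MR², so the shape factor k = I/(MR²) = 2/3.
Pure rolling means v = ωR; then KE = ½Mv² + ½I(v/R)² = ½(1+k)Mv² = (5/6)Mv².
Energy conservation: (5/6)Mv₀² + Mgh = (5/6)Mv², so v² = v₀² + 2gh/(1+k).
v = √(4.44² + 2×9.8×3.25/1.667) = √57.93 ≈ 7.61 m/s.

v ≈ 7.61 m/s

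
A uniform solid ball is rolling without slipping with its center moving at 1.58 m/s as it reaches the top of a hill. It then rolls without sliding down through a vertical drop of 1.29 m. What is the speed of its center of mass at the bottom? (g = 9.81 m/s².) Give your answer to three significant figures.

With I = (2/5)MR², the ratio k = I/(MR²) is 0.4.
Rolling without slipping gives ω = v/R, so the total kinetic energy is ½Mv² + ½Iω² = ½(1+k)Mv² = (7/10)Mv².
Conserving energy between top and bottom: (7/10)Mv² = (7/10)Mv₀² + Mgh, hence v² = v₀² + 2gh/(1+k).
v = √(1.58² + 2×9.81×1.29/1.4) = √20.57 ≈ 4.54 m/s.

v ≈ 4.54 m/s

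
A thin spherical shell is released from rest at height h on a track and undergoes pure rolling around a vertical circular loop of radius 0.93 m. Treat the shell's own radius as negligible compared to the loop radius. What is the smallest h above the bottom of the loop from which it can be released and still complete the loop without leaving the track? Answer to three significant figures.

For this body I = (2/3)MR², i.e. k = I/(MR²) = 2/3.
At the top of the loop, the minimum-contact condition is Mg = Mv_top²/r, so v_top² = gr.
With ω = v/R, the kinetic energy at speed v is ½(1+k)Mv² = (5/6)Mv².
Energy conservation from release (height h) to the top (height 2r): Mgh = Mg(2r) + (5/6)M·gr.
Thus h_min = 2r + (1+k)r/2 = r(2 + 1.667/2) = 0.93 × 2.833 ≈ 2.64 m.

h_min ≈ 2.64 m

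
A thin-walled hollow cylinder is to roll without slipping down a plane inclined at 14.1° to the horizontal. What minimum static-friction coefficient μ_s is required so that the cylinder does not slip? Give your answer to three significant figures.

μ_min ≈ 0.126

For this body I = MR², i.e. k = I/(MR²) = 1.
Newton's second law down the slope: Mg sinθ − f = Ma. The torque equation fR = Iα (with α = a/R) gives f = kMa.
These give a = g sinθ/(1+k) and the required friction f = kMg sinθ/(1+k).
With N = Mg cosθ, the no-slip condition f ≤ μN gives μ_min = f/N = k tanθ/(1+k).
μ_min = 1 × tan14.1° / 2 ≈ 0.126.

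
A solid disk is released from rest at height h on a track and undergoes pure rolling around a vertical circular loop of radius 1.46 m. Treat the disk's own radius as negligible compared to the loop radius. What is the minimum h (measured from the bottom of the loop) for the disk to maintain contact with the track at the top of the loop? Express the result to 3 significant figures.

h_min ≈ 4.02 m

For this body I = (1/2)MR², i.e. k = I/(MR²) = 0.5.
At the top of the loop, the minimum-contact condition is Mg = Mv_top²/r, so v_top² = gr.
With ω = v/R, the kinetic energy at speed v is ½(1+k)Mv² = (3/4)Mv².
Energy conservation from release (height h) to the top (height 2r): Mgh = Mg(2r) + (3/4)M·gr.
Thus h_min = 2r + (1+k)r/2 = r(2 + 1.5/2) = 1.46 × 2.75 ≈ 4.02 m.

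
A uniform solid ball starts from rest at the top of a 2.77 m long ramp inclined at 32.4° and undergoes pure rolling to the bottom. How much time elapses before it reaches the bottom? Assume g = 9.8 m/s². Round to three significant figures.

t ≈ 1.22 s

With I = (2/5)MR², the ratio k = I/(MR²) is 0.4.
Newton's second law down the slope: Mg sinθ − f = Ma. The torque equation fR = Iα (with α = a/R) gives f = kMa.
Hence a = g sinθ/(1+k) = 9.8×sin32.4°/1.4 = 3.751 m/s².
With constant a from rest, t = √(2L/a) = √(2·2.77/3.751) ≈ 1.22 s.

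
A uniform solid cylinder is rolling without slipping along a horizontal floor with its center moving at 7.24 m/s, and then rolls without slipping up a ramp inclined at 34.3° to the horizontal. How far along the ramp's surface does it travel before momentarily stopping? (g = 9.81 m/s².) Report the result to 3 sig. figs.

d ≈ 7.11 m

Here I = (1/2)MR², so the shape factor k = I/(MR²) = 0.5.
Pure rolling means v = ωR; then KE = ½Mv² + ½I(v/R)² = ½(1+k)Mv² = (3/4)Mv².
Setting this equal to Mgh gives the vertical rise h = (1+k)v₀²/(2g) = 1.5×7.24²/(2×9.81) = 4.007 m.
Along the incline, d = h/sinθ = 4.007/sin34.3° ≈ 7.11 m.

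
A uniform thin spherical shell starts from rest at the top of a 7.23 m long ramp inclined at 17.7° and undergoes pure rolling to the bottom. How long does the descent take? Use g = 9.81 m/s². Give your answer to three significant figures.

With I = (2/3)MR², the ratio k = I/(MR²) is 2/3.
Newton's second law down the slope: Mg sinθ − f = Ma. The torque equation fR = Iα (with α = a/R) gives f = kMa.
Hence a = g sinθ/(1+k) = 9.81×sin17.7°/1.667 = 1.79 m/s².
With constant a from rest, t = √(2L/a) = √(2·7.23/1.79) ≈ 2.84 s.

t ≈ 2.84 s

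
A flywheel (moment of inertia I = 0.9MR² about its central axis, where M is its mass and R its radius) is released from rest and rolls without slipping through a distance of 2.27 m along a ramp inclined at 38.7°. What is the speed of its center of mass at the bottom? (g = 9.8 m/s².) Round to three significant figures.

v ≈ 3.83 m/s

Here I = 0.9MR², so the shape factor k = I/(MR²) = 0.9.
The rolling condition ω = v/R makes the rotational term ½I(v/R)² = ½kMv², so KE_total = ½(1+k)Mv² = (19/20)Mv².
The vertical drop is h = L sinθ = 2.27 × sin38.7° = 1.419 m.
Setting Mgh = (19/20)Mv² gives v = √(2gh/(1+k)) = √(2·9.8·1.419/1.9) ≈ 3.83 m/s.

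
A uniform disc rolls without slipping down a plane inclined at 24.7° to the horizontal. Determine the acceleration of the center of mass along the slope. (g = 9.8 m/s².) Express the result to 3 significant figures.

a ≈ 2.73 m/s²

With I = (1/2)MR², the ratio k = I/(MR²) is 0.5.
Translational: Mg sinθ − f = Ma. Rotational about the CM: fR = Iα = kMRa, so f = kMa.
Eliminating f: Mg sinθ = (1+k)Ma, so a = g sinθ/(1+k) = 9.8 × sin24.7° / 1.5 ≈ 2.73 m/s².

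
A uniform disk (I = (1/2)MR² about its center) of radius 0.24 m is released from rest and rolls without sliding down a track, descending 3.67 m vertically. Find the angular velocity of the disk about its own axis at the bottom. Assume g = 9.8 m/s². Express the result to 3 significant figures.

The moment of inertia is (1/2)MR², giving k ≡ I/(MR²) = 0.5.
Since it rolls without slipping, ω = v/R and KE = ½Mv² + ½Iω² = ½(1+k)Mv² = (3/4)Mv².
Energy conservation Mgh = ½(1+k)Mv² gives v = √(2gh/(1+k)) = √(2 × 9.8 × 3.67 / 1.5) = 6.925 m/s.
The angular speed follows from ω = v/R = 6.925/0.24 ≈ 28.9 rad/s.

ω ≈ 28.9 rad/s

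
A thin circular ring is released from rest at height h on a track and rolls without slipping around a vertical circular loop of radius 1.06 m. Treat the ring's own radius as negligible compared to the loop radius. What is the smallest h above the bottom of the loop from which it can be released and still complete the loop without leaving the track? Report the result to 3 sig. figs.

With I = MR², the ratio k = I/(MR²) is 1.
At the top, contact is just lost when gravity alone supplies the centripetal force: Mg = Mv_top²/r, i.e. v_top² = gr.
With ω = v/R, the kinetic energy at speed v is ½(1+k)Mv² = Mv².
Energy conservation from release (height h) to the top (height 2r): Mgh = Mg(2r) + M·gr.
Thus h_min = 2r + (1+k)r/2 = r(2 + 2/2) = 1.06 × 3 ≈ 3.18 m.

h_min ≈ 3.18 m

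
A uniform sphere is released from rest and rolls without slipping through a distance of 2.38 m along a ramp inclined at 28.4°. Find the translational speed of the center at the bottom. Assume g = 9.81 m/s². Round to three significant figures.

Here I = (2/5)MR², so the shape factor k = I/(MR²) = 0.4.
The rolling condition ω = v/R makes the rotational term ½I(v/R)² = ½kMv², so KE_total = ½(1+k)Mv² = (7/10)Mv².
The vertical drop is h = L sinθ = 2.38 × sin28.4° = 1.132 m.
Setting Mgh = (7/10)Mv² gives v = √(2gh/(1+k)) = √(2·9.81·1.132/1.4) ≈ 3.98 m/s.

v ≈ 3.98 m/s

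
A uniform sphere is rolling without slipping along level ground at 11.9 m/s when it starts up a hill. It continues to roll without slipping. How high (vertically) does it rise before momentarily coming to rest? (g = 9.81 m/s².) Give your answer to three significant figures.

h ≈ 10.1 m

The moment of inertia is (2/5)MR², giving k ≡ I/(MR²) = 0.4.
Pure rolling means v = ωR; then KE = ½Mv² + ½I(v/R)² = ½(1+k)Mv² = (7/10)Mv².
All of this converts to potential energy at the highest point: (7/10)Mv₀² = Mgh.
Thus h = (1+k)v₀²/(2g) = 1.4 × 11.9² / (2 × 9.81) ≈ 10.1 m.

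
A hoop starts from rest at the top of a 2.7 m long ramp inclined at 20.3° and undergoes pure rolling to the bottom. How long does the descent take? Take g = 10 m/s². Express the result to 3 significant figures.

For this body I = MR², i.e. k = I/(MR²) = 1.
Newton's second law down the slope: Mg sinθ − f = Ma. The torque equation fR = Iα (with α = a/R) gives f = kMa.
Hence a = g sinθ/(1+k) = 10×sin20.3°/2 = 1.735 m/s².
Starting from rest, L = ½at², so t = √(2L/a) = √(2×2.7/1.735) ≈ 1.76 s.

t ≈ 1.76 s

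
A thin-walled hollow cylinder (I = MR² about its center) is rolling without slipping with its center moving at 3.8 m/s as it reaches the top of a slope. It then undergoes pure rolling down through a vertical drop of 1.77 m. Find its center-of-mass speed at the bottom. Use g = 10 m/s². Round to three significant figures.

v ≈ 5.67 m/s

The moment of inertia is MR², giving k ≡ I/(MR²) = 1.
The rolling condition ω = v/R makes the rotational term ½I(v/R)² = ½kMv², so KE_total = ½(1+k)Mv² = Mv².
Conserving energy between top and bottom: Mv² = Mv₀² + Mgh, hence v² = v₀² + 2gh/(1+k).
v = √(3.8² + 2×10×1.77/2) = √32.14 ≈ 5.67 m/s.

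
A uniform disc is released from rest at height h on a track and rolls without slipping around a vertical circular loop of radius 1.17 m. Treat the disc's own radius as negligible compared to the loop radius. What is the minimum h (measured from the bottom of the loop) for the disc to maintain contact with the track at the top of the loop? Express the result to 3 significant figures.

h_min ≈ 3.22 m

The moment of inertia is (1/2)MR², giving k ≡ I/(MR²) = 0.5.
At the top, contact is just lost when gravity alone supplies the centripetal force: Mg = Mv_top²/r, i.e. v_top² = gr.
With ω = v/R, the kinetic energy at speed v is ½(1+k)Mv² = (3/4)Mv².
Energy conservation from release (height h) to the top (height 2r): Mgh = Mg(2r) + (3/4)M·gr.
Thus h_min = 2r + (1+k)r/2 = r(2 + 1.5/2) = 1.17 × 2.75 ≈ 3.22 m.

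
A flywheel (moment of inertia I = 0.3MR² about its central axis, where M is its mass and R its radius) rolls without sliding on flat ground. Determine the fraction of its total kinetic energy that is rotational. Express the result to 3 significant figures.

fraction ≈ 0.231

The moment of inertia is 0.3MR², giving k ≡ I/(MR²) = 0.3.
With ω = v/R, KE_trans = ½Mv² and KE_rot = ½Iω² = ½kMv², so KE_total = ½(1+k)Mv².
The rotational fraction is therefore k/(1+k) = 0.3/1.3 ≈ 0.231.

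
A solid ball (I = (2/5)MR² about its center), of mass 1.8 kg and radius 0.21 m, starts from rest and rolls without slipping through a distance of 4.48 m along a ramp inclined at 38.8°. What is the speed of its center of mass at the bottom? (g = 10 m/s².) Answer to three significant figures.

For this body I = (2/5)MR², i.e. k = I/(MR²) = 0.4.
Pure rolling means v = ωR; then KE = ½Mv² + ½I(v/R)² = ½(1+k)Mv² = (7/10)Mv².
The vertical drop is h = L sinθ = 4.48 × sin38.8° = 2.807 m.
Setting Mgh = (7/10)Mv² gives v = √(2gh/(1+k)) = √(2·10·2.807/1.4) ≈ 6.33 m/s.

v ≈ 6.33 m/s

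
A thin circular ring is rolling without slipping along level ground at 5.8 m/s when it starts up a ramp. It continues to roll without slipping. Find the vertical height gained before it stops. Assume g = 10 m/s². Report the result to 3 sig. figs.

h ≈ 3.36 m

With I = MR², the ratio k = I/(MR²) is 1.
The rolling condition ω = v/R makes the rotational term ½I(v/R)² = ½kMv², so KE_total = ½(1+k)Mv² = Mv².
All of this converts to potential energy at the highest point: Mv₀² = Mgh.
Thus h = (1+k)v₀²/(2g) = 2 × 5.8² / (2 × 10) ≈ 3.36 m.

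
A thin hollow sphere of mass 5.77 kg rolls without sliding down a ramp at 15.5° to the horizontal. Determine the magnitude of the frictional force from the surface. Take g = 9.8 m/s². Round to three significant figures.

f ≈ 6.04 N

Here I = (2/3)MR², so the shape factor k = I/(MR²) = 2/3.
Along the incline Mg sinθ − f = Ma, and torque about the center fR = Iα = kMR²(a/R) gives f = kMa.
Combining, a = g sinθ/(1+k) and f = kMa = kMg sinθ/(1+k).
f = (2/3) × 5.77 × 9.8 × sin15.5° / 1.667 ≈ 6.04 N.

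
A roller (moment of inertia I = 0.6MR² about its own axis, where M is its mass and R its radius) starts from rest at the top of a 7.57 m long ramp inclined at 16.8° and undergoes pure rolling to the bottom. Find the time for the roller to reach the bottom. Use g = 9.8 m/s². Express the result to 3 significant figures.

For this body I = 0.6MR², i.e. k = I/(MR²) = 0.6.
Along the incline Mg sinθ − f = Ma, and torque about the center fR = Iα = kMR²(a/R) gives f = kMa.
Hence a = g sinθ/(1+k) = 9.8×sin16.8°/1.6 = 1.77 m/s².
With constant a from rest, t = √(2L/a) = √(2·7.57/1.77) ≈ 2.92 s.

t ≈ 2.92 s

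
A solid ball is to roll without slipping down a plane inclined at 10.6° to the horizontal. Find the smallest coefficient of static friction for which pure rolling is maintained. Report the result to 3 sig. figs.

Here I = (2/5)MR², so the shape factor k = I/(MR²) = 0.4.
Translational: Mg sinθ − f = Ma. Rotational about the CM: fR = Iα = kMRa, so f = kMa.
These give a = g sinθ/(1+k) and the required friction f = kMg sinθ/(1+k).
The normal force is N = Mg cosθ, so μ_min = f/N = k tanθ/(1+k).
μ_min = 0.4 × tan10.6° / 1.4 ≈ 0.0535.

μ_min ≈ 0.0535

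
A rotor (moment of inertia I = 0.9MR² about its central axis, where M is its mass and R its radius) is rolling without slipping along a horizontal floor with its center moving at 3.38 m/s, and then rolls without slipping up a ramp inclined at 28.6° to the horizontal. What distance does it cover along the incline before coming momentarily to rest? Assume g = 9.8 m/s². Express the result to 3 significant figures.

d ≈ 2.31 m

Here I = 0.9MR², so the shape factor k = I/(MR²) = 0.9.
Since it rolls without slipping, ω = v/R and KE = ½Mv² + ½Iω² = ½(1+k)Mv² = (19/20)Mv².
Setting this equal to Mgh gives the vertical rise h = (1+k)v₀²/(2g) = 1.9×3.38²/(2×9.8) = 1.107 m.
The distance along the slope is d = h/sinθ = 1.107/sin28.6° ≈ 2.31 m.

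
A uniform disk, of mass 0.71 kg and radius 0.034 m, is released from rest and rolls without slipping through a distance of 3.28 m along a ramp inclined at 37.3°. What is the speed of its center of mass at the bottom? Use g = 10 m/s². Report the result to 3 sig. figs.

For this body I = (1/2)MR², i.e. k = I/(MR²) = 0.5.
The rolling condition ω = v/R makes the rotational term ½I(v/R)² = ½kMv², so KE_total = ½(1+k)Mv² = (3/4)Mv².
The vertical drop is h = L sinθ = 3.28 × sin37.3° = 1.988 m.
Energy conservation: Mgh = (3/4)Mv², so v = √(2gh/(1+k)) = √(2 × 10 × 1.988 / 1.5) ≈ 5.15 m/s.

v ≈ 5.15 m/s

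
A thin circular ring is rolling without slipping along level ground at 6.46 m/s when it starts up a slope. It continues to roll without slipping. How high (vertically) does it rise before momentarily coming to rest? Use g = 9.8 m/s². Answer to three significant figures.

The moment of inertia is MR², giving k ≡ I/(MR²) = 1.
Rolling without slipping gives ω = v/R, so the total kinetic energy is ½Mv² + ½Iω² = ½(1+k)Mv² = Mv².
At the top the kinetic energy is zero, so Mv₀² = Mgh.
Thus h = (1+k)v₀²/(2g) = 2 × 6.46² / (2 × 9.8) ≈ 4.26 m.

h ≈ 4.26 m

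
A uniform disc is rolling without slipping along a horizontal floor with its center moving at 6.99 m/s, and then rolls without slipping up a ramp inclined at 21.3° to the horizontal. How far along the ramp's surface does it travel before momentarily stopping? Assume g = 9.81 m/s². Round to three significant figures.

Here I = (1/2)MR², so the shape factor k = I/(MR²) = 0.5.
Since it rolls without slipping, ω = v/R and KE = ½Mv² + ½Iω² = ½(1+k)Mv² = (3/4)Mv².
Setting this equal to Mgh gives the vertical rise h = (1+k)v₀²/(2g) = 1.5×6.99²/(2×9.81) = 3.735 m.
Along the incline, d = h/sinθ = 3.735/sin21.3° ≈ 10.3 m.

d ≈ 10.3 m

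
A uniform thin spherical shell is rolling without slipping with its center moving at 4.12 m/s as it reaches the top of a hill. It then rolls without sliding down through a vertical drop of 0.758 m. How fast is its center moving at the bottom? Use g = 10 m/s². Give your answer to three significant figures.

The moment of inertia is (2/3)MR², giving k ≡ I/(MR²) = 2/3.
Rolling without slipping gives ω = v/R, so the total kinetic energy is ½Mv² + ½Iω² = ½(1+k)Mv² = (5/6)Mv².
Conserving energy between top and bottom: (5/6)Mv² = (5/6)Mv₀² + Mgh, hence v² = v₀² + 2gh/(1+k).
v = √(4.12² + 2×10×0.758/1.667) = √26.07 ≈ 5.11 m/s.

v ≈ 5.11 m/s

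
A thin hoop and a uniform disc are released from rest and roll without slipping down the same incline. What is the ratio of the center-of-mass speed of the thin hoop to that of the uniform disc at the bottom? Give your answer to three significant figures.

v_ratio ≈ 0.866

Each satisfies Mgh = ½(1+k)Mv² with k = I/(MR²), so v ∝ 1/√(1+k).
For the thin hoop k = 1; for the uniform disc k = 0.5.
v₁/v₂ = √((1+k₂)/(1+k₁)) = √(1.5/2) ≈ 0.866.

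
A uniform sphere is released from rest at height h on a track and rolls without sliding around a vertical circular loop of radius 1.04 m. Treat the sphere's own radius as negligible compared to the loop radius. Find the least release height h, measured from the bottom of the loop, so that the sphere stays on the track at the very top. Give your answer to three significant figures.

For this body I = (2/5)MR², i.e. k = I/(MR²) = 0.4.
At the top of the loop, the minimum-contact condition is Mg = Mv_top²/r, so v_top² = gr.
With ω = v/R, the kinetic energy at speed v is ½(1+k)Mv² = (7/10)Mv².
Energy conservation from release (height h) to the top (height 2r): Mgh = Mg(2r) + (7/10)M·gr.
Thus h_min = 2r + (1+k)r/2 = r(2 + 1.4/2) = 1.04 × 2.7 ≈ 2.81 m.

h_min ≈ 2.81 m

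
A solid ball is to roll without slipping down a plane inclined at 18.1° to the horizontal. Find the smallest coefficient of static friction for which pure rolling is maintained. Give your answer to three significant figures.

μ_min ≈ 0.0934

With I = (2/5)MR², the ratio k = I/(MR²) is 0.4.
Newton's second law down the slope: Mg sinθ − f = Ma. The torque equation fR = Iα (with α = a/R) gives f = kMa.
These give a = g sinθ/(1+k) and the required friction f = kMg sinθ/(1+k).
The normal force is N = Mg cosθ, so μ_min = f/N = k tanθ/(1+k).
μ_min = 0.4 × tan18.1° / 1.4 ≈ 0.0934.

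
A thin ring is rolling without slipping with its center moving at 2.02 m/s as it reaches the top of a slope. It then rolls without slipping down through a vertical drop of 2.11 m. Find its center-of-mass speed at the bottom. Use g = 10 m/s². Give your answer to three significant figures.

With I = MR², the ratio k = I/(MR²) is 1.
Pure rolling means v = ωR; then KE = ½Mv² + ½I(v/R)² = ½(1+k)Mv² = Mv².
Energy conservation: Mv₀² + Mgh = Mv², so v² = v₀² + 2gh/(1+k).
v = √(2.02² + 2×10×2.11/2) = √25.18 ≈ 5.02 m/s.

v ≈ 5.02 m/s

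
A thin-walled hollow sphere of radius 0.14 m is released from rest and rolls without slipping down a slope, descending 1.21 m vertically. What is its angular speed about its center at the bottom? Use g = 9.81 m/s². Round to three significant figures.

With I = (2/3)MR², the ratio k = I/(MR²) is 2/3.
Pure rolling means v = ωR; then KE = ½Mv² + ½I(v/R)² = ½(1+k)Mv² = (5/6)Mv².
Energy conservation Mgh = ½(1+k)Mv² gives v = √(2gh/(1+k)) = √(2 × 9.81 × 1.21 / 1.667) = 3.774 m/s.
The angular speed follows from ω = v/R = 3.774/0.14 ≈ 27.0 rad/s.

ω ≈ 27.0 rad/s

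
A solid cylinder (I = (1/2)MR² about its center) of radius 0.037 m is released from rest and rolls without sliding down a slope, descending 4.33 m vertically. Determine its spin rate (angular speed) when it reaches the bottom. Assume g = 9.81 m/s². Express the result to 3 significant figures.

The moment of inertia is (1/2)MR², giving k ≡ I/(MR²) = 0.5.
Rolling without slipping gives ω = v/R, so the total kinetic energy is ½Mv² + ½Iω² = ½(1+k)Mv² = (3/4)Mv².
Energy conservation Mgh = ½(1+k)Mv² gives v = √(2gh/(1+k)) = √(2 × 9.81 × 4.33 / 1.5) = 7.526 m/s.
Then ω = v/R = 7.526 / 0.037 ≈ 203 rad/s.

ω ≈ 203 rad/s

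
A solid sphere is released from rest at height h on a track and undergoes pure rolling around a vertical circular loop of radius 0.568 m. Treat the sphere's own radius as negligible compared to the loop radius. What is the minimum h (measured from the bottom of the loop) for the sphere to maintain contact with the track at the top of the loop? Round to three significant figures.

h_min ≈ 1.53 m

With I = (2/5)MR², the ratio k = I/(MR²) is 0.4.
At the top of the loop, the minimum-contact condition is Mg = Mv_top²/r, so v_top² = gr.
With ω = v/R, the kinetic energy at speed v is ½(1+k)Mv² = (7/10)Mv².
Energy conservation from release (height h) to the top (height 2r): Mgh = Mg(2r) + (7/10)M·gr.
Thus h_min = 2r + (1+k)r/2 = r(2 + 1.4/2) = 0.568 × 2.7 ≈ 1.53 m.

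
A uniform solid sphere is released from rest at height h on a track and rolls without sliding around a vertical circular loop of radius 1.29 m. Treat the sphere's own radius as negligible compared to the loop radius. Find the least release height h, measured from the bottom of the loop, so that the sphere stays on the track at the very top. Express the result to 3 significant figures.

h_min ≈ 3.48 m

The moment of inertia is (2/5)MR², giving k ≡ I/(MR²) = 0.4.
At the top of the loop, the minimum-contact condition is Mg = Mv_top²/r, so v_top² = gr.
With ω = v/R, the kinetic energy at speed v is ½(1+k)Mv² = (7/10)Mv².
Energy conservation from release (height h) to the top (height 2r): Mgh = Mg(2r) + (7/10)M·gr.
Thus h_min = 2r + (1+k)r/2 = r(2 + 1.4/2) = 1.29 × 2.7 ≈ 3.48 m.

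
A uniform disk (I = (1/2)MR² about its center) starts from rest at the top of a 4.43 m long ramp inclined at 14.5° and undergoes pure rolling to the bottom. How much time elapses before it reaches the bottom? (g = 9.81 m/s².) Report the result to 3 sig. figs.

t ≈ 2.33 s

For this body I = (1/2)MR², i.e. k = I/(MR²) = 0.5.
Newton's second law down the slope: Mg sinθ − f = Ma. The torque equation fR = Iα (with α = a/R) gives f = kMa.
Hence a = g sinθ/(1+k) = 9.81×sin14.5°/1.5 = 1.637 m/s².
Starting from rest, L = ½at², so t = √(2L/a) = √(2×4.43/1.637) ≈ 2.33 s.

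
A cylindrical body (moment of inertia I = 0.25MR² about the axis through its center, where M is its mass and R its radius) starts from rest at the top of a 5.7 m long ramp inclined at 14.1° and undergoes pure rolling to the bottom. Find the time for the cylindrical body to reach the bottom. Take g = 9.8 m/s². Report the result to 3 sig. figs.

t ≈ 2.44 s

With I = 0.25MR², the ratio k = I/(MR²) is 0.25.
Along the incline Mg sinθ − f = Ma, and torque about the center fR = Iα = kMR²(a/R) gives f = kMa.
Hence a = g sinθ/(1+k) = 9.8×sin14.1°/1.25 = 1.91 m/s².
With constant a from rest, t = √(2L/a) = √(2·5.7/1.91) ≈ 2.44 s.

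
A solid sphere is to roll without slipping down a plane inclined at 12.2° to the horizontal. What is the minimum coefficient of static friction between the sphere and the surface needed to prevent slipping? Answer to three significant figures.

μ_min ≈ 0.0618

With I = (2/5)MR², the ratio k = I/(MR²) is 0.4.
Translational: Mg sinθ − f = Ma. Rotational about the CM: fR = Iα = kMRa, so f = kMa.
These give a = g sinθ/(1+k) and the required friction f = kMg sinθ/(1+k).
The normal force is N = Mg cosθ, so μ_min = f/N = k tanθ/(1+k).
μ_min = 0.4 × tan12.2° / 1.4 ≈ 0.0618.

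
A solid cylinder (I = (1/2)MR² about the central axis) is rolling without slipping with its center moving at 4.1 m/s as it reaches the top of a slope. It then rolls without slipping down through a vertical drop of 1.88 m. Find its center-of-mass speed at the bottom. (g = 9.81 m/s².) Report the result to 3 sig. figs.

v ≈ 6.43 m/s

For this body I = (1/2)MR², i.e. k = I/(MR²) = 0.5.
Since it rolls without slipping, ω = v/R and KE = ½Mv² + ½Iω² = ½(1+k)Mv² = (3/4)Mv².
Conserving energy between top and bottom: (3/4)Mv² = (3/4)Mv₀² + Mgh, hence v² = v₀² + 2gh/(1+k).
v = √(4.1² + 2×9.81×1.88/1.5) = √41.4 ≈ 6.43 m/s.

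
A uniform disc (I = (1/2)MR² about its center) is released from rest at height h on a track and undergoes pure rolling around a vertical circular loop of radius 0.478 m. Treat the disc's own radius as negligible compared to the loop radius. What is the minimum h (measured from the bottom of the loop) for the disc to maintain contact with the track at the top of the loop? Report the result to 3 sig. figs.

The moment of inertia is (1/2)MR², giving k ≡ I/(MR²) = 0.5.
At the top of the loop, the minimum-contact condition is Mg = Mv_top²/r, so v_top² = gr.
With ω = v/R, the kinetic energy at speed v is ½(1+k)Mv² = (3/4)Mv².
Energy conservation from release (height h) to the top (height 2r): Mgh = Mg(2r) + (3/4)M·gr.
Thus h_min = 2r + (1+k)r/2 = r(2 + 1.5/2) = 0.478 × 2.75 ≈ 1.31 m.

h_min ≈ 1.31 m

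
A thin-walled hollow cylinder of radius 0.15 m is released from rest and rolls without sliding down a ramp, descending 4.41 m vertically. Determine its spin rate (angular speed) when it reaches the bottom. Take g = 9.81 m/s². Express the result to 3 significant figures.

For this body I = MR², i.e. k = I/(MR²) = 1.
The rolling condition ω = v/R makes the rotational term ½I(v/R)² = ½kMv², so KE_total = ½(1+k)Mv² = Mv².
Energy conservation Mgh = ½(1+k)Mv² gives v = √(2gh/(1+k)) = √(2 × 9.81 × 4.41 / 2) = 6.577 m/s.
The angular speed follows from ω = v/R = 6.577/0.15 ≈ 43.8 rad/s.

ω ≈ 43.8 rad/s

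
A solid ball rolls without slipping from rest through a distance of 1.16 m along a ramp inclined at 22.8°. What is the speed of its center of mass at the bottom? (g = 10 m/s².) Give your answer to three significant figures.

v ≈ 2.53 m/s

The moment of inertia is (2/5)MR², giving k ≡ I/(MR²) = 0.4.
Since it rolls without slipping, ω = v/R and KE = ½Mv² + ½Iω² = ½(1+k)Mv² = (7/10)Mv².
The vertical drop is h = L sinθ = 1.16 × sin22.8° = 0.4495 m.
Setting Mgh = (7/10)Mv² gives v = √(2gh/(1+k)) = √(2·10·0.4495/1.4) ≈ 2.53 m/s.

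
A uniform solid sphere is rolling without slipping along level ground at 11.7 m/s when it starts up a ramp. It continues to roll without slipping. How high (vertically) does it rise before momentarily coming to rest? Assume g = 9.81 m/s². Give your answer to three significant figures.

With I = (2/5)MR², the ratio k = I/(MR²) is 0.4.
Since it rolls without slipping, ω = v/R and KE = ½Mv² + ½Iω² = ½(1+k)Mv² = (7/10)Mv².
All of this converts to potential energy at the highest point: (7/10)Mv₀² = Mgh.
Thus h = (1+k)v₀²/(2g) = 1.4 × 11.7² / (2 × 9.81) ≈ 9.77 m.

h ≈ 9.77 m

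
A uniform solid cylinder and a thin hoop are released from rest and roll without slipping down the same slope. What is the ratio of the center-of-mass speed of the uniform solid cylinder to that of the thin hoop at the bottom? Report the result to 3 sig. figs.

v_ratio ≈ 1.15

Each satisfies Mgh = ½(1+k)Mv² with k = I/(MR²), so v ∝ 1/√(1+k).
For the uniform solid cylinder k = 0.5; for the thin hoop k = 1.
v₁/v₂ = √((1+k₂)/(1+k₁)) = √(2/1.5) ≈ 1.15.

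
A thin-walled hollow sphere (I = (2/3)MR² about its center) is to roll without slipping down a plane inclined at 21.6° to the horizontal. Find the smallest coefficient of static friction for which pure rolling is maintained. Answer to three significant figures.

Here I = (2/3)MR², so the shape factor k = I/(MR²) = 2/3.
Newton's second law down the slope: Mg sinθ − f = Ma. The torque equation fR = Iα (with α = a/R) gives f = kMa.
These give a = g sinθ/(1+k) and the required friction f = kMg sinθ/(1+k).
With N = Mg cosθ, the no-slip condition f ≤ μN gives μ_min = f/N = k tanθ/(1+k).
μ_min = (2/3) × tan21.6° / 1.667 ≈ 0.158.

μ_min ≈ 0.158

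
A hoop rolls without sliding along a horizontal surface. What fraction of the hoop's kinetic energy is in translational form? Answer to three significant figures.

fraction ≈ 0.500

For this body I = MR², i.e. k = I/(MR²) = 1.
With ω = v/R, KE_trans = ½Mv² and KE_rot = ½Iω² = ½kMv², so KE_total = ½(1+k)Mv².
The translational fraction is therefore 1/(1+k) = 1/2 ≈ 0.500.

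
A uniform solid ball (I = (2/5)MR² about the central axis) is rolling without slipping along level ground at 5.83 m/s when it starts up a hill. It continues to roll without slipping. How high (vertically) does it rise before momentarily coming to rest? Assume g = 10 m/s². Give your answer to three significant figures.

h ≈ 2.38 m

Here I = (2/5)MR², so the shape factor k = I/(MR²) = 0.4.
The rolling condition ω = v/R makes the rotational term ½I(v/R)² = ½kMv², so KE_total = ½(1+k)Mv² = (7/10)Mv².
All of this converts to potential energy at the highest point: (7/10)Mv₀² = Mgh.
Thus h = (1+k)v₀²/(2g) = 1.4 × 5.83² / (2 × 10) ≈ 2.38 m.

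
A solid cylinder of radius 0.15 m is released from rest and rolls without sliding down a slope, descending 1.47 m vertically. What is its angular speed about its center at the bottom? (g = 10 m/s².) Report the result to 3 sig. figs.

ω ≈ 29.5 rad/s

For this body I = (1/2)MR², i.e. k = I/(MR²) = 0.5.
Pure rolling means v = ωR; then KE = ½Mv² + ½I(v/R)² = ½(1+k)Mv² = (3/4)Mv².
Energy conservation Mgh = ½(1+k)Mv² gives v = √(2gh/(1+k)) = √(2 × 10 × 1.47 / 1.5) = 4.427 m/s.
Then ω = v/R = 4.427 / 0.15 ≈ 29.5 rad/s.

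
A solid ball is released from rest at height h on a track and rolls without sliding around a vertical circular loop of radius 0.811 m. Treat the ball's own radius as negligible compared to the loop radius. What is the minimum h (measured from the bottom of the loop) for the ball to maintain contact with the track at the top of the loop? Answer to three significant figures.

h_min ≈ 2.19 m

With I = (2/5)MR², the ratio k = I/(MR²) is 0.4.
At the top of the loop, the minimum-contact condition is Mg = Mv_top²/r, so v_top² = gr.
With ω = v/R, the kinetic energy at speed v is ½(1+k)Mv² = (7/10)Mv².
Energy conservation from release (height h) to the top (height 2r): Mgh = Mg(2r) + (7/10)M·gr.
Thus h_min = 2r + (1+k)r/2 = r(2 + 1.4/2) = 0.811 × 2.7 ≈ 2.19 m.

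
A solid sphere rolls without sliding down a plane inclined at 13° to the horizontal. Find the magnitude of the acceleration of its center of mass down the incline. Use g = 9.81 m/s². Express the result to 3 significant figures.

a ≈ 1.58 m/s²

For this body I = (2/5)MR², i.e. k = I/(MR²) = 0.4.
Along the incline Mg sinθ − f = Ma, and torque about the center fR = Iα = kMR²(a/R) gives f = kMa.
Eliminating f: Mg sinθ = (1+k)Ma, so a = g sinθ/(1+k) = 9.81 × sin13° / 1.4 ≈ 1.58 m/s².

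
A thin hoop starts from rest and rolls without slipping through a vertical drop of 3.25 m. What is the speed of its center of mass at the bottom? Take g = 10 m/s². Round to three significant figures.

v ≈ 5.70 m/s

The moment of inertia is MR², giving k ≡ I/(MR²) = 1.
Pure rolling means v = ωR; then KE = ½Mv² + ½I(v/R)² = ½(1+k)Mv² = Mv².
Energy conservation: Mgh = Mv², so v = √(2gh/(1+k)) = √(2 × 10 × 3.25 / 2) ≈ 5.70 m/s.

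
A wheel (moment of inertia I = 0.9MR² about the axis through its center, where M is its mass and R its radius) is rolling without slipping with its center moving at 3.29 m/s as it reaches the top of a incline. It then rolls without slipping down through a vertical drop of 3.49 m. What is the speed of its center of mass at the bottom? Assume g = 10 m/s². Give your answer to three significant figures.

v ≈ 6.90 m/s

With I = 0.9MR², the ratio k = I/(MR²) is 0.9.
Pure rolling means v = ωR; then KE = ½Mv² + ½I(v/R)² = ½(1+k)Mv² = (19/20)Mv².
Conserving energy between top and bottom: (19/20)Mv² = (19/20)Mv₀² + Mgh, hence v² = v₀² + 2gh/(1+k).
v = √(3.29² + 2×10×3.49/1.9) = √47.56 ≈ 6.90 m/s.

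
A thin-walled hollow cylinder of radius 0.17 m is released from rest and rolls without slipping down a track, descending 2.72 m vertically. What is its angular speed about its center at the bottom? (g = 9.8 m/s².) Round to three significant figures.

The moment of inertia is MR², giving k ≡ I/(MR²) = 1.
Since it rolls without slipping, ω = v/R and KE = ½Mv² + ½Iω² = ½(1+k)Mv² = Mv².
Energy conservation Mgh = ½(1+k)Mv² gives v = √(2gh/(1+k)) = √(2 × 9.8 × 2.72 / 2) = 5.163 m/s.
The angular speed follows from ω = v/R = 5.163/0.17 ≈ 30.4 rad/s.

ω ≈ 30.4 rad/s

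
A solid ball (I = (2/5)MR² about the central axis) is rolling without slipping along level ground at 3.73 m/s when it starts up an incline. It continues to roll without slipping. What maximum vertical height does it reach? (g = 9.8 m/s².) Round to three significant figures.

h ≈ 0.994 m

Here I = (2/5)MR², so the shape factor k = I/(MR²) = 0.4.
The rolling condition ω = v/R makes the rotational term ½I(v/R)² = ½kMv², so KE_total = ½(1+k)Mv² = (7/10)Mv².
At the top the kinetic energy is zero, so (7/10)Mv₀² = Mgh.
Thus h = (1+k)v₀²/(2g) = 1.4 × 3.73² / (2 × 9.8) ≈ 0.994 m.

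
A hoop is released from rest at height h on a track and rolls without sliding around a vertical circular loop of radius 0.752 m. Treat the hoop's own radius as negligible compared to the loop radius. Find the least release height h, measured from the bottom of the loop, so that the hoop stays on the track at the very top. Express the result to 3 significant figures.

The moment of inertia is MR², giving k ≡ I/(MR²) = 1.
At the top of the loop, the minimum-contact condition is Mg = Mv_top²/r, so v_top² = gr.
With ω = v/R, the kinetic energy at speed v is ½(1+k)Mv² = Mv².
Energy conservation from release (height h) to the top (height 2r): Mgh = Mg(2r) + M·gr.
Thus h_min = 2r + (1+k)r/2 = r(2 + 2/2) = 0.752 × 3 ≈ 2.26 m.

h_min ≈ 2.26 m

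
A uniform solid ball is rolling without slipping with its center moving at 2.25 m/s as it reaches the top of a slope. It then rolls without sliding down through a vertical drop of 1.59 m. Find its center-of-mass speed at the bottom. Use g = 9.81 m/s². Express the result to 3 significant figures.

v ≈ 5.23 m/s

For this body I = (2/5)MR², i.e. k = I/(MR²) = 0.4.
The rolling condition ω = v/R makes the rotational term ½I(v/R)² = ½kMv², so KE_total = ½(1+k)Mv² = (7/10)Mv².
Energy conservation: (7/10)Mv₀² + Mgh = (7/10)Mv², so v² = v₀² + 2gh/(1+k).
v = √(2.25² + 2×9.81×1.59/1.4) = √27.35 ≈ 5.23 m/s.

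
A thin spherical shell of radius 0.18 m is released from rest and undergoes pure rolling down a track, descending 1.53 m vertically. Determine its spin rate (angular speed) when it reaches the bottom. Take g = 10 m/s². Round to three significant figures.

ω ≈ 23.8 rad/s

With I = (2/3)MR², the ratio k = I/(MR²) is 2/3.
Since it rolls without slipping, ω = v/R and KE = ½Mv² + ½Iω² = ½(1+k)Mv² = (5/6)Mv².
Energy conservation Mgh = ½(1+k)Mv² gives v = √(2gh/(1+k)) = √(2 × 10 × 1.53 / 1.667) = 4.285 m/s.
Then ω = v/R = 4.285 / 0.18 ≈ 23.8 rad/s.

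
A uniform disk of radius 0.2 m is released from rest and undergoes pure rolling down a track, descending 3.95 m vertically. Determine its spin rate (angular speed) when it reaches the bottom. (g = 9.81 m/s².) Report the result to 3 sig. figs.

ω ≈ 35.9 rad/s

With I = (1/2)MR², the ratio k = I/(MR²) is 0.5.
Rolling without slipping gives ω = v/R, so the total kinetic energy is ½Mv² + ½Iω² = ½(1+k)Mv² = (3/4)Mv².
Energy conservation Mgh = ½(1+k)Mv² gives v = √(2gh/(1+k)) = √(2 × 9.81 × 3.95 / 1.5) = 7.188 m/s.
The angular speed follows from ω = v/R = 7.188/0.2 ≈ 35.9 rad/s.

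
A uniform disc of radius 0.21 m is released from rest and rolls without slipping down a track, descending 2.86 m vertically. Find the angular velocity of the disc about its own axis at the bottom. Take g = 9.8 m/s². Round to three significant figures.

With I = (1/2)MR², the ratio k = I/(MR²) is 0.5.
Pure rolling means v = ωR; then KE = ½Mv² + ½I(v/R)² = ½(1+k)Mv² = (3/4)Mv².
Energy conservation Mgh = ½(1+k)Mv² gives v = √(2gh/(1+k)) = √(2 × 9.8 × 2.86 / 1.5) = 6.113 m/s.
Then ω = v/R = 6.113 / 0.21 ≈ 29.1 rad/s.

ω ≈ 29.1 rad/s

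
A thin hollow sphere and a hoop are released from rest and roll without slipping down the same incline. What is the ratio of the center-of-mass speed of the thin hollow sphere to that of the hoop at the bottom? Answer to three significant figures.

v_ratio ≈ 1.10

Each satisfies Mgh = ½(1+k)Mv² with k = I/(MR²), so v ∝ 1/√(1+k).
For the thin hollow sphere k = 2/3; for the hoop k = 1.
v₁/v₂ = √((1+k₂)/(1+k₁)) = √(2/1.667) ≈ 1.10.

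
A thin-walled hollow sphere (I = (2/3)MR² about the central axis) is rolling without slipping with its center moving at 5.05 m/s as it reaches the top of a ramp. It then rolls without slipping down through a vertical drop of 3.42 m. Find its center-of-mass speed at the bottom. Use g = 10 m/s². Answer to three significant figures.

For this body I = (2/3)MR², i.e. k = I/(MR²) = 2/3.
Rolling without slipping gives ω = v/R, so the total kinetic energy is ½Mv² + ½Iω² = ½(1+k)Mv² = (5/6)Mv².
Conserving energy between top and bottom: (5/6)Mv² = (5/6)Mv₀² + Mgh, hence v² = v₀² + 2gh/(1+k).
v = √(5.05² + 2×10×3.42/1.667) = √66.54 ≈ 8.16 m/s.

v ≈ 8.16 m/s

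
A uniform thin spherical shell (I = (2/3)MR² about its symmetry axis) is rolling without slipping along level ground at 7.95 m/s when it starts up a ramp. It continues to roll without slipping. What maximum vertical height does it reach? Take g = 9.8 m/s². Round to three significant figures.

h ≈ 5.37 m

For this body I = (2/3)MR², i.e. k = I/(MR²) = 2/3.
Pure rolling means v = ωR; then KE = ½Mv² + ½I(v/R)² = ½(1+k)Mv² = (5/6)Mv².
All of this converts to potential energy at the highest point: (5/6)Mv₀² = Mgh.
Thus h = (1+k)v₀²/(2g) = 1.667 × 7.95² / (2 × 9.8) ≈ 5.37 m.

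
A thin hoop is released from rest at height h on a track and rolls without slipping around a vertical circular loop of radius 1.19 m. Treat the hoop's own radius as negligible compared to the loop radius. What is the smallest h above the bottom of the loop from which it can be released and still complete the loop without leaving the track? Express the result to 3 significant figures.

h_min ≈ 3.57 m

With I = MR², the ratio k = I/(MR²) is 1.
At the top, contact is just lost when gravity alone supplies the centripetal force: Mg = Mv_top²/r, i.e. v_top² = gr.
With ω = v/R, the kinetic energy at speed v is ½(1+k)Mv² = Mv².
Energy conservation from release (height h) to the top (height 2r): Mgh = Mg(2r) + M·gr.
Thus h_min = 2r + (1+k)r/2 = r(2 + 2/2) = 1.19 × 3 ≈ 3.57 m.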